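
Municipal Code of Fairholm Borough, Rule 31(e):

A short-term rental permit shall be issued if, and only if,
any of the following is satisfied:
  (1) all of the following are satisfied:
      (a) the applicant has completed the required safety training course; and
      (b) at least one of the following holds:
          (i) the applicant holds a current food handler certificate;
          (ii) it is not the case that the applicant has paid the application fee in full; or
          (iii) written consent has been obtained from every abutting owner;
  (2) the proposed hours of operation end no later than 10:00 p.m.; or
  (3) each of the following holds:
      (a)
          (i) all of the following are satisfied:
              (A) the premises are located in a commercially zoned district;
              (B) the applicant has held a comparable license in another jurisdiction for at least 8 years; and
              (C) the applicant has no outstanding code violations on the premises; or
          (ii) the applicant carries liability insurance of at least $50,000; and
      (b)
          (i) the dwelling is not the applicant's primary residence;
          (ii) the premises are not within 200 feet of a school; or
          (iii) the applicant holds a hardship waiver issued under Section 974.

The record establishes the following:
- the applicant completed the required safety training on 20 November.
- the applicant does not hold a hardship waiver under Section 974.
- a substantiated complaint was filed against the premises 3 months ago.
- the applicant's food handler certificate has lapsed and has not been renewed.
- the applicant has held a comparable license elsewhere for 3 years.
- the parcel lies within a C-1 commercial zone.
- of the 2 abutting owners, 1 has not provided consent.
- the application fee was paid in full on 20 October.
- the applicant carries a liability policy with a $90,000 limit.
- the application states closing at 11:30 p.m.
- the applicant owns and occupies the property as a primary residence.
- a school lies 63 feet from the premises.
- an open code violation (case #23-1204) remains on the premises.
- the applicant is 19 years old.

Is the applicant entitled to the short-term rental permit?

(a) safety training — holds.
(i) food handler cert. — not met.
(ii) not (fee paid) — not met.
(iii) all abutters consent — not satisfied.
(b) = F OR F OR F = false.
(1) = T AND F = false.
(2) closes by 10 p.m. — not satisfied.
(A) commercially zoned — met.
(B) prior license ≥ 8 yr — not satisfied.
(C) no code violations — not satisfied.
(i) = T AND F AND F = false.
(ii) insurance ≥ $50,000 — holds.
So (a) is satisfied (F OR T).
(i) not (primary residence) — fails.
(ii) ≥200 ft from school — fails.
(iii) hardship waiver — fails.
(b): F OR F OR F → false.
So (3) is not satisfied (T AND F).
Overall = F OR F OR F = false.

No — denied.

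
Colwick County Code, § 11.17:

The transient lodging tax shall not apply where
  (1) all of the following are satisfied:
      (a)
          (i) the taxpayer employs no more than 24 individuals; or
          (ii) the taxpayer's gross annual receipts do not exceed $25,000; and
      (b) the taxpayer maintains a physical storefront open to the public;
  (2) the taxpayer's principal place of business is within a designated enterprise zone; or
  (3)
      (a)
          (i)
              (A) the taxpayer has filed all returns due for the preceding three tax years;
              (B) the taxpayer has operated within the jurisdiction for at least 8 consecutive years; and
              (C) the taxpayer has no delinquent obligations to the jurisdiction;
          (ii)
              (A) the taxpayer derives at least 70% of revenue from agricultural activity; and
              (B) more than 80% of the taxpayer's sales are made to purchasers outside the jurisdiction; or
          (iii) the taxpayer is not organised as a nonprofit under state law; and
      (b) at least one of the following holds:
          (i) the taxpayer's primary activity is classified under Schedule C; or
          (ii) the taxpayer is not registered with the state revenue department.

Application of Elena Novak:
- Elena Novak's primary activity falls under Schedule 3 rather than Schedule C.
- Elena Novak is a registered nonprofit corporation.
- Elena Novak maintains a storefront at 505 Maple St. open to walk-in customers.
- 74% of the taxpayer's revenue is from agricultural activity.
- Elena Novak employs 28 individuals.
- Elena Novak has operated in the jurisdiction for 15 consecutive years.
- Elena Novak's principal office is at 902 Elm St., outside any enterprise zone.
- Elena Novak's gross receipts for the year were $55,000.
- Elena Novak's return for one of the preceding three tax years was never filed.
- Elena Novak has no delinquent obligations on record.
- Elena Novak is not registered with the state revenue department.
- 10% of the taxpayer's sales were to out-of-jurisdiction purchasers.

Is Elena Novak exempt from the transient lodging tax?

(i) ≤ 24 employees — not met.
(ii) receipts ≤ $25,000 — not met.
So (a) is not satisfied (F OR F).
(b) has storefront — met.
So (1) is not satisfied (F AND T).
(2) in enterprise zone — not satisfied.
(A) returns current — fails.
(B) ≥ 8 yrs in jurisdiction — met.
(C) no delinquency — met.
So (i) is not satisfied (F AND T AND T).
(A) ≥70% agricultural — met.
(B) >80% out-of-jur. sales — not satisfied.
So (ii) is not satisfied (T AND F).
(iii) not (nonprofit) — not met.
(a): F OR F OR F → false.
(i) Schedule C activity — not met.
(ii) not (state-registered) — satisfied.
(b) = F OR T = true.
So (3) is not satisfied (F AND T).
Overall: F OR F OR F → false.

No — not exempt.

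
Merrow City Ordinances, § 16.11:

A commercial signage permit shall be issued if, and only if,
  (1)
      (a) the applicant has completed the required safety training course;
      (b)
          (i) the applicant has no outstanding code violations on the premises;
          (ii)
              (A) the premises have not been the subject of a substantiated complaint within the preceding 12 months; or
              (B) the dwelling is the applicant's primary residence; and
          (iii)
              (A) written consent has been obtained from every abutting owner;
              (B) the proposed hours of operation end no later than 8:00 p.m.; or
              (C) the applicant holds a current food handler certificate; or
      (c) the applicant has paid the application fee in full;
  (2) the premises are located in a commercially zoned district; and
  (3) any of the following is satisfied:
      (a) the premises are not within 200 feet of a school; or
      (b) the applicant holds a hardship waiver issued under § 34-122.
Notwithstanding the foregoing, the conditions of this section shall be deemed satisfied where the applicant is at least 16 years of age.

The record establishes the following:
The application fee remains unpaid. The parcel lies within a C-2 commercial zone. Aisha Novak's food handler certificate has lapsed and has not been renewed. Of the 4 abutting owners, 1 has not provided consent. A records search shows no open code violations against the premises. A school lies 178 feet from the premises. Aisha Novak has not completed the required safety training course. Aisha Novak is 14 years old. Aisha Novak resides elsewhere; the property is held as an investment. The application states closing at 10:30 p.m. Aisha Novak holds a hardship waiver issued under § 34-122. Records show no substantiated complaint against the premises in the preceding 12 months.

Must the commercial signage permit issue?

No — denied.

(a) safety training — fails.
(i) no code violations — met.
(A) no complaint in 12 mo. — met.
(B) primary residence — not met.
(ii): T OR F → true.
(A) all abutters consent — fails.
(B) closes by 8 p.m. — fails.
(C) food handler cert. — not met.
(iii) = F OR F OR F = false.
(b) = T AND T AND F = false.
(c) fee paid — fails.
So (1) is not satisfied (F OR F OR F).
(2) commercially zoned — holds.
(a) ≥200 ft from school — not satisfied.
(b) hardship waiver — met.
So (3) is satisfied (F OR T).
Overall = F AND T AND T = false.
Exception (age ≥ 16) — not satisfied.
Result: main false OR exception false → false.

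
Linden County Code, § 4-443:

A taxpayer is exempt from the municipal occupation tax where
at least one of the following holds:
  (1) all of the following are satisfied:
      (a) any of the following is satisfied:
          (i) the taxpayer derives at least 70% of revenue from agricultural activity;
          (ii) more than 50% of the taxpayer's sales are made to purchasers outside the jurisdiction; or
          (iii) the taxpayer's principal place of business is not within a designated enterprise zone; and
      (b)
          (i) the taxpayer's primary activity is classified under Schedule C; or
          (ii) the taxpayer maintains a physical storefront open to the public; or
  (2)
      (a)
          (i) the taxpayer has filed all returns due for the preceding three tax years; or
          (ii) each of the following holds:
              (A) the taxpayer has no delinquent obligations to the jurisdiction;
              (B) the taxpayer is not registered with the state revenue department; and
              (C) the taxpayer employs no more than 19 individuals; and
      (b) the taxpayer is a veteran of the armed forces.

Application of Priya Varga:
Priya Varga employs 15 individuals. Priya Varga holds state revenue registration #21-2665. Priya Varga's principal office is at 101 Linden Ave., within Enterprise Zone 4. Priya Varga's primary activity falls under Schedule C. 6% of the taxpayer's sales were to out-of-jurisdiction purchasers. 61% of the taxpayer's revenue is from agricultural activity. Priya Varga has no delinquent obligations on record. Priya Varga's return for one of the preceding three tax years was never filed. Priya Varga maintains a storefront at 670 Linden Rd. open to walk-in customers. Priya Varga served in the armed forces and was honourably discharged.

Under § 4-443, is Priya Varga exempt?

(i) ≥70% agricultural — not satisfied.
(ii) >50% out-of-jur. sales — not satisfied.
(iii) not (in enterprise zone) — fails.
(a): F OR F OR F → false.
(i) Schedule C activity — met.
(ii) has storefront — holds.
(b) = T OR T = true.
So (1) is not satisfied (F AND T).
(i) returns current — not met.
(A) no delinquency — met.
(B) not (state-registered) — not met.
(C) ≤ 19 employees — satisfied.
So (ii) is not satisfied (T AND F AND T).
(a): F OR F → false.
(b) veteran — satisfied.
(2) = F AND T = false.
Overall = F OR F = false.

No — not exempt.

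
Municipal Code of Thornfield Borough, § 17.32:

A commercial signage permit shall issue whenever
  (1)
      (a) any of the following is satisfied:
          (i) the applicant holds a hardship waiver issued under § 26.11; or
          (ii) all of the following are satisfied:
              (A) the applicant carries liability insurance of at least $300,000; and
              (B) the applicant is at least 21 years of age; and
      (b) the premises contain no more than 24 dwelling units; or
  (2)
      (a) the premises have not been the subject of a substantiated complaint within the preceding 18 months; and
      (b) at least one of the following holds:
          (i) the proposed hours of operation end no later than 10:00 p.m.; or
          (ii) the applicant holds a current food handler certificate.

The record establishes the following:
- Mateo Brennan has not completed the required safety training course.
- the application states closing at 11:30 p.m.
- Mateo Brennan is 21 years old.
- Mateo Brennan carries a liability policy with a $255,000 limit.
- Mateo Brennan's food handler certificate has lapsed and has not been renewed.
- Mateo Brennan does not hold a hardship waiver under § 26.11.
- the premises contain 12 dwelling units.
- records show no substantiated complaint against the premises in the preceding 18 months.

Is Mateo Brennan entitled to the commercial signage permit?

(i) hardship waiver — fails.
(A) insurance ≥ $300,000 — fails.
(B) age ≥ 21 — holds.
(ii) = F AND T = false.
(a) = F OR F = false.
(b) ≤ 24 units — met.
(1): F AND T → false.
(a) no complaint in 18 mo. — satisfied.
(i) closes by 10 p.m. — not met.
(ii) food handler cert. — not satisfied.
(b) = F OR F = false.
So (2) is not satisfied (T AND F).
Overall: F OR F → false.

No — denied.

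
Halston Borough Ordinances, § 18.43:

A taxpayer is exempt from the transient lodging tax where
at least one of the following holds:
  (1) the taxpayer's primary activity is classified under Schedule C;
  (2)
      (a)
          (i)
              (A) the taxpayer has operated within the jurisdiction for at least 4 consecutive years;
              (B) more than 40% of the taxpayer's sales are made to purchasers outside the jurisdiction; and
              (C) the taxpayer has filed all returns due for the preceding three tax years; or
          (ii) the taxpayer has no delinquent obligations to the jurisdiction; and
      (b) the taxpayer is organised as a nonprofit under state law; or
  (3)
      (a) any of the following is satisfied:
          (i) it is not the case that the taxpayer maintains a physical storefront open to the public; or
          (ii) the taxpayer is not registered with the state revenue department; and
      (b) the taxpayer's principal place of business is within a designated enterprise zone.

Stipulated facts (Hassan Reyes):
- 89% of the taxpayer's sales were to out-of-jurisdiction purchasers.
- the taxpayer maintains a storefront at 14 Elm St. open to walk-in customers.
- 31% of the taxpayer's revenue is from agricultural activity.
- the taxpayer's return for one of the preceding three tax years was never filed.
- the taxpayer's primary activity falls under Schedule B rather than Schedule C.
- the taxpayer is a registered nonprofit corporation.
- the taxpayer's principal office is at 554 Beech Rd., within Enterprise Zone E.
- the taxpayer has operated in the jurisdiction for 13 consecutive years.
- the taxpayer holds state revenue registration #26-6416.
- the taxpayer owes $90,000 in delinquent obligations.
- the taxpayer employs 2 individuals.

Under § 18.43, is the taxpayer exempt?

(1) Schedule C activity — fails.
(A) ≥ 4 yrs in jurisdiction — met.
(B) >40% out-of-jur. sales — holds.
(C) returns current — fails.
So (i) is not satisfied (T AND T AND F).
(ii) no delinquency — not satisfied.
(a): F OR F → false.
(b) nonprofit — holds.
(2): F AND T → false.
(i) not (has storefront) — fails.
(ii) not (state-registered) — fails.
(a) = F OR F = false.
(b) in enterprise zone — met.
(3) = F AND T = false.
Overall = F OR F OR F = false.

No — not exempt.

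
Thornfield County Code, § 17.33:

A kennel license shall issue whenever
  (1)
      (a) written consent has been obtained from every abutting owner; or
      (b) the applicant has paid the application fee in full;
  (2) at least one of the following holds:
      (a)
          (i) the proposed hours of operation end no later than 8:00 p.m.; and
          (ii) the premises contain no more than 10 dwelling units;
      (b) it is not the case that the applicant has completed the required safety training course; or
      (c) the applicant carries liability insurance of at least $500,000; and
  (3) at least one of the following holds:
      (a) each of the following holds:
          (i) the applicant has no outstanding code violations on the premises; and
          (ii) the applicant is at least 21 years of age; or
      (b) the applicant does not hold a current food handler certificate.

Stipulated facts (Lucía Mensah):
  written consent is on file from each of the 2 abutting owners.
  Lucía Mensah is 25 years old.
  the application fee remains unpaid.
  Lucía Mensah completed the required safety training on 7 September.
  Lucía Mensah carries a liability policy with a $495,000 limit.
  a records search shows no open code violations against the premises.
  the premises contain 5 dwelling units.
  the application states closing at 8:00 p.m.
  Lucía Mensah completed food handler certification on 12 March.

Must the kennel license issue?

(a) all abutters consent — holds.
(b) fee paid — not met.
(1): T OR F → true.
(i) closes by 8 p.m. — satisfied.
(ii) ≤ 10 units — holds.
So (a) is satisfied (T AND T).
(b) not (safety training) — not satisfied.
(c) insurance ≥ $500,000 — not satisfied.
(2): T OR F OR F → true.
(i) no code violations — holds.
(ii) age ≥ 21 — met.
(a) = T AND T = true.
(b) not (food handler cert.) — not met.
(3): T OR F → true.
Overall: T AND T AND T → true.

Yes — granted.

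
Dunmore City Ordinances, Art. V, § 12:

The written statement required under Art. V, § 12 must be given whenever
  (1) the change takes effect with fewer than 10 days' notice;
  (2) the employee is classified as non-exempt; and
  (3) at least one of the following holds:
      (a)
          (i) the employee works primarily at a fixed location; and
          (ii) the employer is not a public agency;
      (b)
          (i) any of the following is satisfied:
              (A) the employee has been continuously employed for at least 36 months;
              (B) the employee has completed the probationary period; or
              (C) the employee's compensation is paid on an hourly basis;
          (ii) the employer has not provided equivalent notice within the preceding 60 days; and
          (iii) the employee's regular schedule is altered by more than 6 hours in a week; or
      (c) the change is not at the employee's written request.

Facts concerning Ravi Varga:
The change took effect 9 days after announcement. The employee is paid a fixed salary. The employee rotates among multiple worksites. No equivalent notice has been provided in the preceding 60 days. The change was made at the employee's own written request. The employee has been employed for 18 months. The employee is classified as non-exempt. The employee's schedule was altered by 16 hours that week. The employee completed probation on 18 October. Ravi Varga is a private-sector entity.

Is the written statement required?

(1) < 10 days' notice — met.
(2) non-exempt — met.
(i) fixed location — not satisfied.
(ii) not (public agency) — satisfied.
So (a) is not satisfied (F AND T).
(A) tenure ≥ 36 mo. — not met.
(B) past probation — satisfied.
(C) hourly-paid — fails.
(i) = F OR T OR F = true.
(ii) no recent notice — holds.
(iii) schedule shift > 6h — met.
(b) = T AND T AND T = true.
(c) not employee-requested — not satisfied.
(3) = F OR T OR F = true.
So Overall is satisfied (T AND T AND T).

Yes — required.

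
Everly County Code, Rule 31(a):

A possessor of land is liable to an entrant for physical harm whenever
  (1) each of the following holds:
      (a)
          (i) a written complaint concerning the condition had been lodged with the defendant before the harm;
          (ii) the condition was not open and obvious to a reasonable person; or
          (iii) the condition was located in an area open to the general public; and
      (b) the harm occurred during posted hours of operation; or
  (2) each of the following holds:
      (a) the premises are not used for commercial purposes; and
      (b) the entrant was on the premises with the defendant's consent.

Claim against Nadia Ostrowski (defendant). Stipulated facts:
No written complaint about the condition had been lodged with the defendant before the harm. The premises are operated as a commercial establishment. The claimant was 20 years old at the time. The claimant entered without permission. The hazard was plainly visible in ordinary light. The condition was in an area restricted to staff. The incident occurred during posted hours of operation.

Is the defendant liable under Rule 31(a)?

(i) complaint lodged — not satisfied.
(ii) not open/obvious — not met.
(iii) public area — not met.
(a): F OR F OR F → false.
(b) during posted hours — holds.
(1): F AND T → false.
(a) not (commercial use) — fails.
(b) consent to enter — fails.
So (2) is not satisfied (F AND F).
So Overall is not satisfied (F OR F).

No — not liable.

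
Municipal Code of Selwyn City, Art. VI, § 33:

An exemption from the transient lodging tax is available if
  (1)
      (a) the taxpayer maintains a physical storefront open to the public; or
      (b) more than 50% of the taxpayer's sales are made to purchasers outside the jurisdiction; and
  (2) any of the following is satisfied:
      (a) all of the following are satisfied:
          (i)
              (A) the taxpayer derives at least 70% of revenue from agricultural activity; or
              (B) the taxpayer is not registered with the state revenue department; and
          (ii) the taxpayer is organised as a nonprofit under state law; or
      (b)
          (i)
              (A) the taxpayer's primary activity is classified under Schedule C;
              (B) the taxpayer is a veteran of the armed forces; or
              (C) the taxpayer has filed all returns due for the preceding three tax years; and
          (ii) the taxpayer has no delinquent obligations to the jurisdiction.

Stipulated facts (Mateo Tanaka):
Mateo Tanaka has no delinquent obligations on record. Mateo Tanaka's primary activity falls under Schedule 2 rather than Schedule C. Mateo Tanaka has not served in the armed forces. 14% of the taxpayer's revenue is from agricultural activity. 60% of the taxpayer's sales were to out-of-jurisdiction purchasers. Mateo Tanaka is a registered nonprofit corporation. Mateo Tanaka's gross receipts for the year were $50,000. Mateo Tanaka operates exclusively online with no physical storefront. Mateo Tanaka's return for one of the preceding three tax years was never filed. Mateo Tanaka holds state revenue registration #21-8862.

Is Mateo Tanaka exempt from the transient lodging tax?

No — not exempt.

(a) has storefront — not satisfied.
(b) >50% out-of-jur. sales — met.
(1) = F OR T = true.
(A) ≥70% agricultural — not met.
(B) not (state-registered) — not met.
(i): F OR F → false.
(ii) nonprofit — met.
So (a) is not satisfied (F AND T).
(A) Schedule C activity — not satisfied.
(B) veteran — not met.
(C) returns current — not satisfied.
(i): F OR F OR F → false.
(ii) no delinquency — holds.
(b): F AND T → false.
(2): F OR F → false.
Overall = T AND F = false.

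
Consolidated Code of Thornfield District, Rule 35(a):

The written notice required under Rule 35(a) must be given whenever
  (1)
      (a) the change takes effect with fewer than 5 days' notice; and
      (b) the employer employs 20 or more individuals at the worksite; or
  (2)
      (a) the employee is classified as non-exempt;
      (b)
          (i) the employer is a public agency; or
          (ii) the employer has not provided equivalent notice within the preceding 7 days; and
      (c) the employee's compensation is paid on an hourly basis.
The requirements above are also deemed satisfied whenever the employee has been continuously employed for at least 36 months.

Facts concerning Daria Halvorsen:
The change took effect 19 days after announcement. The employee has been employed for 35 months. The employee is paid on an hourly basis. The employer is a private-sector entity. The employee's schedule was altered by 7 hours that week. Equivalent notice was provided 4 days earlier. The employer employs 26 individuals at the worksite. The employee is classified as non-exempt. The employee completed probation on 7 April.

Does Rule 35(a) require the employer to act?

No — not required.

(a) < 5 days' notice — not met.
(b) ≥ 20 at site — holds.
(1) = F AND T = false.
(a) non-exempt — holds.
(i) public agency — not met.
(ii) no recent notice — fails.
(b) = F OR F = false.
(c) hourly-paid — met.
(2) = T AND F AND T = false.
Overall: F OR F → false.
Exception (tenure ≥ 36 mo.) — not satisfied.
Result: main false OR exception false → false.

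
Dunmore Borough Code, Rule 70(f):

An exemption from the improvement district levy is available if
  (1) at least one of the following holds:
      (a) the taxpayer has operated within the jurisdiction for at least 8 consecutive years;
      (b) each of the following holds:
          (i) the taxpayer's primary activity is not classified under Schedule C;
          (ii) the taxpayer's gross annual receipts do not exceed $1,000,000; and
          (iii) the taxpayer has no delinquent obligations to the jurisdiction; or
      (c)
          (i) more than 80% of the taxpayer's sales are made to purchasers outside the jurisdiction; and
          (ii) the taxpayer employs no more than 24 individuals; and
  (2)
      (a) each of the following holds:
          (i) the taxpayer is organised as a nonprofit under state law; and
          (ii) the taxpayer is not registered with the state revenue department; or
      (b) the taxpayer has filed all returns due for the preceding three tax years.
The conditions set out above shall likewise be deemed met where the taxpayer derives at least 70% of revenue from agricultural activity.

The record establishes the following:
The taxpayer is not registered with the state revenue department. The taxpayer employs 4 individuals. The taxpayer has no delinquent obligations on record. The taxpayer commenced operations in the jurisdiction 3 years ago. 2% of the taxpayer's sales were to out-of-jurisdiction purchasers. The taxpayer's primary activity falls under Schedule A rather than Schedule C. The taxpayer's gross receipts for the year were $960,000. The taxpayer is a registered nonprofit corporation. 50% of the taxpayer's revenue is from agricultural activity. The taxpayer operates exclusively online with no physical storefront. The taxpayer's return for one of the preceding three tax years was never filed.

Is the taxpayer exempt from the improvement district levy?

(a) ≥ 8 yrs in jurisdiction — fails.
(i) not (Schedule C activity) — met.
(ii) receipts ≤ $1,000,000 — holds.
(iii) no delinquency — met.
So (b) is satisfied (T AND T AND T).
(i) >80% out-of-jur. sales — not met.
(ii) ≤ 24 employees — satisfied.
(c): F AND T → false.
(1): F OR T OR F → true.
(i) nonprofit — satisfied.
(ii) not (state-registered) — holds.
So (a) is satisfied (T AND T).
(b) returns current — not satisfied.
So (2) is satisfied (T OR F).
Overall = T AND T = true.
Exception (≥70% agricultural) — not satisfied.
Result: main true OR exception false → true.

Yes — exempt.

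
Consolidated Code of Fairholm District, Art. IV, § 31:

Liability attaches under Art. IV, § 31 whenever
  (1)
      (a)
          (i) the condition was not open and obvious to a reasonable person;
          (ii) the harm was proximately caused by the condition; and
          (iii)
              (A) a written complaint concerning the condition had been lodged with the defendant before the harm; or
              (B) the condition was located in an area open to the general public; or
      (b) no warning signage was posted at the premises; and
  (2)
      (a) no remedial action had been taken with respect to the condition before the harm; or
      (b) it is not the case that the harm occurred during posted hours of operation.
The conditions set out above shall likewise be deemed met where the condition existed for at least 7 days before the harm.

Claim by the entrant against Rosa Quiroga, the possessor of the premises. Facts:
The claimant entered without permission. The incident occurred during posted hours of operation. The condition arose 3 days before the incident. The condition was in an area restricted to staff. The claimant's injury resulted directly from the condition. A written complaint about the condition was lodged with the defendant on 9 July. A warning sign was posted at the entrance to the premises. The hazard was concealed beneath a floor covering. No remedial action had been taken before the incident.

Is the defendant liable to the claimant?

Yes — liable.

(i) not open/obvious — met.
(ii) proximate cause — holds.
(A) complaint lodged — satisfied.
(B) public area — not satisfied.
So (iii) is satisfied (T OR F).
So (a) is satisfied (T AND T AND T).
(b) no signage posted — not met.
(1) = T OR F = true.
(a) no remedial action — holds.
(b) not (during posted hours) — fails.
(2) = T OR F = true.
So Overall is satisfied (T AND T).
Exception (condition ≥7 days old) — not satisfied.
Result: main true OR exception false → true.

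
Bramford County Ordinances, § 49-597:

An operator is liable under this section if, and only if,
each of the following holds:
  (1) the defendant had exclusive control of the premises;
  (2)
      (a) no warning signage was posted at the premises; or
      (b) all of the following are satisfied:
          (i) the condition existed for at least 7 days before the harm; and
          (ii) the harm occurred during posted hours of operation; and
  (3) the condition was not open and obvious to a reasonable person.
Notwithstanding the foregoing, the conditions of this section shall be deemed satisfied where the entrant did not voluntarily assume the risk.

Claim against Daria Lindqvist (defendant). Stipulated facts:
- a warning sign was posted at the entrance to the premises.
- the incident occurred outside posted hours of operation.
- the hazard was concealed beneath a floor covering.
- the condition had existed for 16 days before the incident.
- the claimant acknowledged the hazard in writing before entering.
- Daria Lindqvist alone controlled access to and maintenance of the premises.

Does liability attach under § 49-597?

(1) exclusive control — holds.
(a) no signage posted — fails.
(i) condition ≥7 days old — met.
(ii) during posted hours — not satisfied.
(b) = T AND F = false.
(2): F OR F → false.
(3) not open/obvious — holds.
Overall: T AND F AND T → false.
Exception (no assumed risk) — not satisfied.
Result: main false OR exception false → false.

No — not liable.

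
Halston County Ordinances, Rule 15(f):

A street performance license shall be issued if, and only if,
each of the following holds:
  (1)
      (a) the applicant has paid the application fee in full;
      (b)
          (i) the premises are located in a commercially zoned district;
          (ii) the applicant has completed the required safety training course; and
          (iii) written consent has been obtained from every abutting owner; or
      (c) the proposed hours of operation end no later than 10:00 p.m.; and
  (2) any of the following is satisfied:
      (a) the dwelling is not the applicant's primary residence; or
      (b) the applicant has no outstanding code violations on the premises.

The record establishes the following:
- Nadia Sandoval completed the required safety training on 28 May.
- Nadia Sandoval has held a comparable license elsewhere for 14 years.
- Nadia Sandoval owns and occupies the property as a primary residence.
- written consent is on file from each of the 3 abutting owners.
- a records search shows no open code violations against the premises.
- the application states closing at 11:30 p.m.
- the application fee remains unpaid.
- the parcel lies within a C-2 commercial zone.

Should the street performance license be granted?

Yes — granted.

(a) fee paid — not met.
(i) commercially zoned — satisfied.
(ii) safety training — met.
(iii) all abutters consent — met.
(b): T AND T AND T → true.
(c) closes by 10 p.m. — not satisfied.
(1) = F OR T OR F = true.
(a) not (primary residence) — not met.
(b) no code violations — satisfied.
(2) = F OR T = true.
Overall: T AND T → true.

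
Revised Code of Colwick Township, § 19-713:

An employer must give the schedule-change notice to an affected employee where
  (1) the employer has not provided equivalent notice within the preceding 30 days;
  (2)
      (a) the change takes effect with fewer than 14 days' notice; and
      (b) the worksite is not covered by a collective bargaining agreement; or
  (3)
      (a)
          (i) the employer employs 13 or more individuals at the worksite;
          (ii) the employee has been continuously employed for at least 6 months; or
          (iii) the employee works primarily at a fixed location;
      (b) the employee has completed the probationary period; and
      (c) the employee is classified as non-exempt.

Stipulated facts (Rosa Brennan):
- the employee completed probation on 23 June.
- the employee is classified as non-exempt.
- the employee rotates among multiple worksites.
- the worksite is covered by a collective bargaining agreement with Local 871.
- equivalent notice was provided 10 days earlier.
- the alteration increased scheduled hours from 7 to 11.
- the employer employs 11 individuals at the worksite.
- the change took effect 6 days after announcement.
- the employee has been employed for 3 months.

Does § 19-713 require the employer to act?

No — not required.

(1) no recent notice — not satisfied.
(a) < 14 days' notice — met.
(b) no CBA — fails.
(2) = T AND F = false.
(i) ≥ 13 at site — not met.
(ii) tenure ≥ 6 mo. — not met.
(iii) fixed location — fails.
(a): F OR F OR F → false.
(b) past probation — met.
(c) non-exempt — met.
So (3) is not satisfied (F AND T AND T).
So Overall is not satisfied (F OR F OR F).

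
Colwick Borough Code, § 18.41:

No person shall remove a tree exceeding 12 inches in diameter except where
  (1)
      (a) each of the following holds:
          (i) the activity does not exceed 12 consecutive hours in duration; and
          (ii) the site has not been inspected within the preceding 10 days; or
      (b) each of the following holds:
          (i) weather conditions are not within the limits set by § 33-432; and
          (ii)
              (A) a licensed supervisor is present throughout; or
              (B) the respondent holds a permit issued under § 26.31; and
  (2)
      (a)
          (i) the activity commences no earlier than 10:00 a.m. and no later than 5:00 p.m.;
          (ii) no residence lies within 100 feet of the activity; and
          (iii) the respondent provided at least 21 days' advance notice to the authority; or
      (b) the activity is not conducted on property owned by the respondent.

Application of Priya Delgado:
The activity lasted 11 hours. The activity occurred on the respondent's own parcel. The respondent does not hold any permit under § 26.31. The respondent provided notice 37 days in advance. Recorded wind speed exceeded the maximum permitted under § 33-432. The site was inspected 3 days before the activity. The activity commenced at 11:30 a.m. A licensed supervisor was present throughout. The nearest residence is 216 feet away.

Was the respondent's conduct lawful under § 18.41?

Yes — lawful.

(i) ≤ 12 hrs duration — met.
(ii) not (site inspected) — fails.
(a): T AND F → false.
(i) not (weather ok) — satisfied.
(A) supervisor present — satisfied.
(B) holds permit — fails.
So (ii) is satisfied (T OR F).
(b): T AND T → true.
So (1) is satisfied (F OR T).
(i) start within hours — satisfied.
(ii) no residence in 100 ft — holds.
(iii) ≥21 days' notice — met.
(a) = T AND T AND T = true.
(b) not (own property) — fails.
So (2) is satisfied (T OR F).
Overall: T AND T → true.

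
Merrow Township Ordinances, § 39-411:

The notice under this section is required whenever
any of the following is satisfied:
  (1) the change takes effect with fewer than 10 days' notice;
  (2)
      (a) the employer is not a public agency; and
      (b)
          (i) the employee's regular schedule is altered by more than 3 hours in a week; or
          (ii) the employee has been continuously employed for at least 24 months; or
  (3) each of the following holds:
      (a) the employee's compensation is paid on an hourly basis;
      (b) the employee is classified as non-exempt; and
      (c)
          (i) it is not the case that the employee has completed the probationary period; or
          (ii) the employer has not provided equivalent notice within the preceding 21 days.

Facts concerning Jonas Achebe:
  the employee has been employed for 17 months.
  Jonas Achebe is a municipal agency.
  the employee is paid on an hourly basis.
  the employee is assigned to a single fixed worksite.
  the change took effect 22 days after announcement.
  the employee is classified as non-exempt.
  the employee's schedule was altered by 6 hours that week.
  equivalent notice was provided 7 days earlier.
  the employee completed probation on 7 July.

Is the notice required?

No — not required.

(1) < 10 days' notice — not met.
(a) not (public agency) — fails.
(i) schedule shift > 3h — holds.
(ii) tenure ≥ 24 mo. — fails.
(b) = T OR F = true.
(2): F AND T → false.
(a) hourly-paid — satisfied.
(b) non-exempt — holds.
(i) not (past probation) — not met.
(ii) no recent notice — not met.
(c): F OR F → false.
(3) = T AND T AND F = false.
Overall: F OR F OR F → false.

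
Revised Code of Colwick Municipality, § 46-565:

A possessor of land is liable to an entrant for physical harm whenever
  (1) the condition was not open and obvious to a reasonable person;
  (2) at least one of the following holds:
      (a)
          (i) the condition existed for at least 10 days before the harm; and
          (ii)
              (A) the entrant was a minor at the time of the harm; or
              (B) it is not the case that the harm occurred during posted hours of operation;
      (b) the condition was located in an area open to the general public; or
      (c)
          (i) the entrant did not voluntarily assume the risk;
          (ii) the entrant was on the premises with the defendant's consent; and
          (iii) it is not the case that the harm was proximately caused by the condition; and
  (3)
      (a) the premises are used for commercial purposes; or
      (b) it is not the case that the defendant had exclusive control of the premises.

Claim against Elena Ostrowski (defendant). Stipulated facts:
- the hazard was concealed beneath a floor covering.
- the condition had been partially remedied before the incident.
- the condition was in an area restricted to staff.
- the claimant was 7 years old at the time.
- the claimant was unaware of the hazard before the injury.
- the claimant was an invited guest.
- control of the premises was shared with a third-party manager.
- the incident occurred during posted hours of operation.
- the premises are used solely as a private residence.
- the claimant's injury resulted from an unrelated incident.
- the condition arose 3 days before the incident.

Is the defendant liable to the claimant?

Yes — liable.

(1) not open/obvious — holds.
(i) condition ≥10 days old — fails.
(A) entrant a minor — met.
(B) not (during posted hours) — fails.
(ii): T OR F → true.
(a): F AND T → false.
(b) public area — not met.
(i) no assumed risk — holds.
(ii) consent to enter — satisfied.
(iii) not (proximate cause) — met.
So (c) is satisfied (T AND T AND T).
So (2) is satisfied (F OR F OR T).
(a) commercial use — not satisfied.
(b) not (exclusive control) — satisfied.
(3): F OR T → true.
So Overall is satisfied (T AND T AND T).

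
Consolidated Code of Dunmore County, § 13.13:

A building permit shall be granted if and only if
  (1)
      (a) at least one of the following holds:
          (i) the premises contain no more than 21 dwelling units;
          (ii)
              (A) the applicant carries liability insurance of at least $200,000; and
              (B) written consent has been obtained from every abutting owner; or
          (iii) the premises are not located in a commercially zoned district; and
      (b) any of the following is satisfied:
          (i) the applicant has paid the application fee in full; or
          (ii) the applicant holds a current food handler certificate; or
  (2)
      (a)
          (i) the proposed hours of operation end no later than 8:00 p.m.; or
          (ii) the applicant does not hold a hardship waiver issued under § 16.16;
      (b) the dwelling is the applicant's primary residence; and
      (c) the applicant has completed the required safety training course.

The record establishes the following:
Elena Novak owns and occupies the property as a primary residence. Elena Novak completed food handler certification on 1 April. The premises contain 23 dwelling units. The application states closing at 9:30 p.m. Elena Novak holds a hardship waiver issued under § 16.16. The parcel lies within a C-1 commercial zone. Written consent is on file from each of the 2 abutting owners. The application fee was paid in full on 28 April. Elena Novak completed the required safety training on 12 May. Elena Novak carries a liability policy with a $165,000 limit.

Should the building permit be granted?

(i) ≤ 21 units — not satisfied.
(A) insurance ≥ $200,000 — not satisfied.
(B) all abutters consent — satisfied.
(ii) = F AND T = false.
(iii) not (commercially zoned) — not met.
(a): F OR F OR F → false.
(i) fee paid — met.
(ii) food handler cert. — met.
(b) = T OR T = true.
So (1) is not satisfied (F AND T).
(i) closes by 8 p.m. — not met.
(ii) not (hardship waiver) — not satisfied.
So (a) is not satisfied (F OR F).
(b) primary residence — holds.
(c) safety training — satisfied.
(2) = F AND T AND T = false.
So Overall is not satisfied (F OR F).

No — denied.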